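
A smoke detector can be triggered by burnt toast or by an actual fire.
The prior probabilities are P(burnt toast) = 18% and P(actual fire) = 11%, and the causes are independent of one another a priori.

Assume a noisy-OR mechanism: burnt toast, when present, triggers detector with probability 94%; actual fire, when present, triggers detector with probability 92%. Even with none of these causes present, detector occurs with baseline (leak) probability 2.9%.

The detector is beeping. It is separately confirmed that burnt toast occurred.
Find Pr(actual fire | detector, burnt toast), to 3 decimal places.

Pr(actual fire | detector, burnt toast) ≈ 0.116

Under noisy-OR, P(detector | causes) = 1 − (1−0.029)·∏(1−qᵢ) over the active causes.
By total probability over both values of actual fire:
  P(detector | burnt toast) = 0.94174×0.89 + 0.995339×0.11
        = 0.838149 + 0.109487 = 0.947636
Keeping only the actual fire-present terms gives 0.109487, so
  P(actual fire | detector, burnt toast) = 0.109487 / 0.947636 ≈ 0.116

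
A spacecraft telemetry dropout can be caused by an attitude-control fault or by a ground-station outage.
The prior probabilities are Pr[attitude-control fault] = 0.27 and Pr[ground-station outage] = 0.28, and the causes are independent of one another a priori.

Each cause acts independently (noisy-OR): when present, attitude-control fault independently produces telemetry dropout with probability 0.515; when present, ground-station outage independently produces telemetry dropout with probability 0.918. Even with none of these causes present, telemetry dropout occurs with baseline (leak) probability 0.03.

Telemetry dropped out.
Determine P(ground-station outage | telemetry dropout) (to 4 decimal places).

P(ground-station outage | telemetry dropout) ≈ 0.6872

Under noisy-OR, P(telemetry dropout | causes) = 1 − (1−0.03)·∏(1−qᵢ) over the active causes.
Enumerate the 4 (attitude-control fault, ground-station outage) configurations and weight by the priors:
  P(telemetry dropout) = 0.03×0.73×0.72 + 0.92046×0.73×0.28 + 0.52955×0.27×0.72 + 0.961423×0.27×0.28
        = 0.015768 + 0.188142 + 0.102945 + 0.072684 = 0.379539
The terms with ground-station outage present sum to 0.260826, so
  P(ground-station outage | telemetry dropout) = 0.260826 / 0.379539 ≈ 0.6872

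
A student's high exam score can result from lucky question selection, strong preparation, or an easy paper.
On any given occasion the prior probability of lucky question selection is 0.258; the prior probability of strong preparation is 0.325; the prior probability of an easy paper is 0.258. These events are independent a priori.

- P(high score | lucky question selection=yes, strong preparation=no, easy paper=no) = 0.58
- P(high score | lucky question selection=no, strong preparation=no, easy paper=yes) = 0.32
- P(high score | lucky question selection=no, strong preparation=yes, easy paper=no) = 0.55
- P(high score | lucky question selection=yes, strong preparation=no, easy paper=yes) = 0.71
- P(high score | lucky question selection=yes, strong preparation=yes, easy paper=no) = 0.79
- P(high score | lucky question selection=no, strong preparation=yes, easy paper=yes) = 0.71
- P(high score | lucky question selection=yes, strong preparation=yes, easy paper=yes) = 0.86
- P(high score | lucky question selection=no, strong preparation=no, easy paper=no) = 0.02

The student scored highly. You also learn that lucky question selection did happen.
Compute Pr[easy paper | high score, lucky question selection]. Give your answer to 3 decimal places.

Weight on easy paper=true, given the evidence: 0.123647 + 0.072111 = 0.195758
Denominator P(high score | lucky question selection): 0.58*0.675*0.742 + 0.71*0.675*0.258 + 0.79*0.325*0.742 + 0.86*0.325*0.258 = 0.676760
Posterior = 0.195758 / 0.676760 ≈ 0.289

Pr[easy paper | high score, lucky question selection] ≈ 0.289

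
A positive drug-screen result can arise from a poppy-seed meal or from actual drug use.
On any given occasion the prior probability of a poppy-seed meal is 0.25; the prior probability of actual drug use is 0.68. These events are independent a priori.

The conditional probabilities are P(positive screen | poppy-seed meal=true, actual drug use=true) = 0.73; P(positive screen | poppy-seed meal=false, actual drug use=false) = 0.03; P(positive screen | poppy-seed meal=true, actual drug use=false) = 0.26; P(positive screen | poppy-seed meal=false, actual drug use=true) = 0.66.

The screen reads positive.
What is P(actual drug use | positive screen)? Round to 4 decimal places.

Weight on actual drug use=true, given the evidence: 0.336600 + 0.124100 = 0.460700
The normalizing constant is 0.03·0.75·0.32 + 0.66·0.75·0.68 + 0.26·0.25·0.32 + 0.73·0.25·0.68 = 0.488700
P(actual drug use | positive screen) = 0.460700/0.488700 ≈ 0.9427

P(actual drug use | positive screen) ≈ 0.9427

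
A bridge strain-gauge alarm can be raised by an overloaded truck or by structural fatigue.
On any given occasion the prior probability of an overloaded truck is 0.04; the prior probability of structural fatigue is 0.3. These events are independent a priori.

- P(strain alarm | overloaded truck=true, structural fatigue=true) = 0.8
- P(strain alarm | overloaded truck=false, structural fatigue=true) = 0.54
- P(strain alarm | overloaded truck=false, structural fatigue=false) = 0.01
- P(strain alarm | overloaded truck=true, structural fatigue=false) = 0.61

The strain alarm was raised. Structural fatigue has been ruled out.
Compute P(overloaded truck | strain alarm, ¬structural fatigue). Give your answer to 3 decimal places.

P(overloaded truck | strain alarm, ¬structural fatigue) ≈ 0.718

By total probability over both values of overloaded truck:
  P(strain alarm | ¬structural fatigue) = 0.01×0.96 + 0.61×0.04
        = 0.009600 + 0.024400 = 0.034000
Keeping only the overloaded truck-present terms gives 0.024400, so
  P(overloaded truck | strain alarm, ¬structural fatigue) = 0.024400 / 0.034000 ≈ 0.718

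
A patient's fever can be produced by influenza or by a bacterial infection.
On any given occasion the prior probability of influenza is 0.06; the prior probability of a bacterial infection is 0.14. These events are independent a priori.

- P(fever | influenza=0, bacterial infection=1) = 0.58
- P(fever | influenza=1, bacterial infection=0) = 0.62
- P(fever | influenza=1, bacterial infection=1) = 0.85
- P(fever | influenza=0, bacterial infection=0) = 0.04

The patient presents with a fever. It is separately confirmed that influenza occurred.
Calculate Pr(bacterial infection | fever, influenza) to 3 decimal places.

P(fever | influenza) = 0.62×0.86 + 0.85×0.14 = 0.533200 + 0.119000 = 0.652200
The bacterial infection-present share is 0.85×0.14 = 0.119000.
So P(bacterial infection | fever, influenza) = 0.119000/0.652200 ≈ 0.182.

Pr(bacterial infection | fever, influenza) ≈ 0.182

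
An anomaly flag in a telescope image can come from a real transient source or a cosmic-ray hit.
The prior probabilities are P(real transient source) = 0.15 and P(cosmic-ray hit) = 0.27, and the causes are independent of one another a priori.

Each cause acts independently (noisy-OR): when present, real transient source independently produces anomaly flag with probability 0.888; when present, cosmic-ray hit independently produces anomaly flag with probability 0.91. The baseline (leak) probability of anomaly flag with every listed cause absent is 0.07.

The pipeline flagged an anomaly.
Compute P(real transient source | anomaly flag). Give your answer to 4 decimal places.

P(real transient source | anomaly flag) ≈ 0.3526

Under noisy-OR, P(anomaly flag | causes) = 1 − (1−0.07)·∏(1−qᵢ) over the active causes.
Enumerate the 4 (real transient source, cosmic-ray hit) configurations and weight by the priors:
  P(anomaly flag) = 0.07×0.85×0.73 + 0.9163×0.85×0.27 + 0.89584×0.15×0.73 + 0.990626×0.15×0.27
        = 0.043435 + 0.210291 + 0.098094 + 0.040120 = 0.391940
Configurations with real transient source contribute 0.138214, so
  P(real transient source | anomaly flag) = 0.138214 / 0.391940 ≈ 0.3526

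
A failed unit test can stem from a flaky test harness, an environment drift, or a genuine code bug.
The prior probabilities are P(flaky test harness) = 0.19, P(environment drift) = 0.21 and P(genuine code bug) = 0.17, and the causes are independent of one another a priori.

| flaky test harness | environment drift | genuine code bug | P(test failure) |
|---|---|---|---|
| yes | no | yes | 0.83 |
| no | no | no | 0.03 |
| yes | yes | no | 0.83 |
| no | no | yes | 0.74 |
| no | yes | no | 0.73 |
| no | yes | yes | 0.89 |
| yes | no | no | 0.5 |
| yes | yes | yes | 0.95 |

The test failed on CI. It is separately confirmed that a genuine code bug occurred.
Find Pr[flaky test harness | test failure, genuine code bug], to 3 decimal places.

Pr[flaky test harness | test failure, genuine code bug] ≈ 0.206

P(test failure | genuine code bug) = 0.74*0.81*0.79 + 0.89*0.81*0.21 + 0.83*0.19*0.79 + 0.95*0.19*0.21 = 0.473526 + 0.151389 + 0.124583 + 0.037905 = 0.787403
The flaky test harness-present share is 0.124583 + 0.037905 = 0.162488.
So P(flaky test harness | test failure, genuine code bug) = 0.162488/0.787403 ≈ 0.206.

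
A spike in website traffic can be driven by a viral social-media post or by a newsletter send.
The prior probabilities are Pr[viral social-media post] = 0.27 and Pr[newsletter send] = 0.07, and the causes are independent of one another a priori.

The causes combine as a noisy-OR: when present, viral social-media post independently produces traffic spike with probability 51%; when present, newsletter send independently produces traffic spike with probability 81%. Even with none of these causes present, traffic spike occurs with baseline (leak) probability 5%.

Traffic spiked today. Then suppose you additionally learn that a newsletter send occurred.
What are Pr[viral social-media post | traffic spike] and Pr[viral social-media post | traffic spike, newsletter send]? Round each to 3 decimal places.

Under noisy-OR, P(traffic spike | causes) = 1 − (1−0.05)·∏(1−qᵢ) over the active causes.
By total probability over the 4 (viral social-media post, newsletter send) configurations:
  P(traffic spike) = 0.05×0.73×0.93 + 0.8195×0.73×0.07 + 0.5345×0.27×0.93 + 0.911555×0.27×0.07
        = 0.033945 + 0.041876 + 0.134213 + 0.017228 = 0.227262
Configurations with viral social-media post contribute 0.151441, so
  P(viral social-media post | traffic spike) = 0.151441 / 0.227262 ≈ 0.666

Now condition on the additional information:
P(traffic spike | newsletter send) = 0.8195*0.73 + 0.911555*0.27 = 0.598235 + 0.246120 = 0.844355
Restricting to configurations with viral social-media post present: 0.911555*0.27 = 0.246120.
P(viral social-media post | traffic spike, newsletter send) = 0.246120 / 0.844355 ≈ 0.291

Pr[viral social-media post | traffic spike] ≈ 0.666; Pr[viral social-media post | traffic spike, newsletter send] ≈ 0.291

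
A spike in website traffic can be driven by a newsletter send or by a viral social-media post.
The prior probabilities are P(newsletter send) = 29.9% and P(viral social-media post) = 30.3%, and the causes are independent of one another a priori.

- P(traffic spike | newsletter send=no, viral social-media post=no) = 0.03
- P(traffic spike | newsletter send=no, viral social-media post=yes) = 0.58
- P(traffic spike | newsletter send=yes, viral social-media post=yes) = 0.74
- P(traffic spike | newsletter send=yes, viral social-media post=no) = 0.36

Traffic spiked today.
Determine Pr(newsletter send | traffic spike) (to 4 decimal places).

Numerator (weight on configurations with newsletter send): 0.075025 + 0.067042 = 0.142067
Denominator P(traffic spike): 0.03×0.701×0.697 + 0.58×0.701×0.303 + 0.36×0.299×0.697 + 0.74×0.299×0.303 = 0.279919
P(newsletter send | traffic spike) = 0.142067/0.279919 ≈ 0.5075

Pr(newsletter send | traffic spike) ≈ 0.5075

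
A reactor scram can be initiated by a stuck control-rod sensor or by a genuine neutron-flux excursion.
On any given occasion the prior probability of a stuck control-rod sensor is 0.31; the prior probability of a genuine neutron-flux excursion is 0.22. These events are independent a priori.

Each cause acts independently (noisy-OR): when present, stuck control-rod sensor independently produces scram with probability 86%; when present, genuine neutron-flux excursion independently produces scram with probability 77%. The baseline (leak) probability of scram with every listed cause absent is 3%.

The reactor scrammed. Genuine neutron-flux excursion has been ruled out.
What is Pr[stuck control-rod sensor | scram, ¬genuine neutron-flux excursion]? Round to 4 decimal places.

Under noisy-OR, P(scram | causes) = 1 − (1−0.03)·∏(1−qᵢ) over the active causes.
Sum P(scram|·) weighted by the priors over both values of stuck control-rod sensor:
  P(scram | ¬genuine neutron-flux excursion) = 0.03×0.69 + 0.8642×0.31
        = 0.020700 + 0.267902 = 0.288602
The terms with stuck control-rod sensor present sum to 0.267902, so
  P(stuck control-rod sensor | scram, ¬genuine neutron-flux excursion) = 0.267902 / 0.288602 ≈ 0.9283

Pr[stuck control-rod sensor | scram, ¬genuine neutron-flux excursion] ≈ 0.9283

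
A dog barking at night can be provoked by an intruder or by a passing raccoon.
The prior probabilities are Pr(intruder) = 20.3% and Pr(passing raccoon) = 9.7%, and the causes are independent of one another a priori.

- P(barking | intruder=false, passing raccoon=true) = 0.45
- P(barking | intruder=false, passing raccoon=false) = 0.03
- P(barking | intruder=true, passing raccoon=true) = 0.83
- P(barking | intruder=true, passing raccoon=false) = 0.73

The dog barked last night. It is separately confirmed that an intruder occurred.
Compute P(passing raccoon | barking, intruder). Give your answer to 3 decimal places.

P(passing raccoon | barking, intruder) ≈ 0.109

P(barking | intruder) = 0.73*0.903 + 0.83*0.097 = 0.659190 + 0.080510 = 0.739700
Of this, 0.080510 comes from 0.83*0.097 (the passing raccoon=true cases).
Hence the posterior is 0.080510/0.739700 ≈ 0.109.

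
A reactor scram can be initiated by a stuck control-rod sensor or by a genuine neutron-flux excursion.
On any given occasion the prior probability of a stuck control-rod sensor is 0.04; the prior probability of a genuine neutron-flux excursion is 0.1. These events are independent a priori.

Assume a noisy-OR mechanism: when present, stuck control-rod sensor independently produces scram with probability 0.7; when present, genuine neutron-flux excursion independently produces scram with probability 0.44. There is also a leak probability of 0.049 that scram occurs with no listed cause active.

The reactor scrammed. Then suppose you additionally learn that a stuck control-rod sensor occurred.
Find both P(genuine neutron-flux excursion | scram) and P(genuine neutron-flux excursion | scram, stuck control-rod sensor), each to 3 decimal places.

P(genuine neutron-flux excursion | scram) ≈ 0.415; P(genuine neutron-flux excursion | scram, stuck control-rod sensor) ≈ 0.116

Under noisy-OR, P(scram | causes) = 1 − (1−0.049)·∏(1−qᵢ) over the active causes.
For the numerator, keep only genuine neutron-flux excursion=true terms: 0.044874 + 0.003361 = 0.048235
The normalizing constant is 0.049·0.96·0.9 + 0.46744·0.96·0.1 + 0.7147·0.04·0.9 + 0.840232·0.04·0.1 = 0.116300
P(genuine neutron-flux excursion | scram) = 0.048235/0.116300 ≈ 0.415

Now condition on the additional information:
Sum P(scram|·) weighted by the priors over both values of genuine neutron-flux excursion:
  P(scram | stuck control-rod sensor) = 0.7147*0.9 + 0.840232*0.1
        = 0.643230 + 0.084023 = 0.727253
Keeping only the genuine neutron-flux excursion-present terms gives 0.084023, so
  P(genuine neutron-flux excursion | scram, stuck control-rod sensor) = 0.084023 / 0.727253 ≈ 0.116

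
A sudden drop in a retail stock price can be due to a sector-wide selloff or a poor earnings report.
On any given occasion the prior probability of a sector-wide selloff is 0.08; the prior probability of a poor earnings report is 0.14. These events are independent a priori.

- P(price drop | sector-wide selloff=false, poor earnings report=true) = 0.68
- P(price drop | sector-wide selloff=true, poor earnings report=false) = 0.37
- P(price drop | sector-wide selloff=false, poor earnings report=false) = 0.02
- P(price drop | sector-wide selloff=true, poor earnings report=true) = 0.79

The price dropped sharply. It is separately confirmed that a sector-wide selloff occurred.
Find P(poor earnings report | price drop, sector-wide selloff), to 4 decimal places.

P(price drop | sector-wide selloff) = 0.37·0.86 + 0.79·0.14 = 0.318200 + 0.110600 = 0.428800
The poor earnings report-present share is 0.79·0.14 = 0.110600.
So P(poor earnings report | price drop, sector-wide selloff) = 0.110600/0.428800 ≈ 0.2579.

P(poor earnings report | price drop, sector-wide selloff) ≈ 0.2579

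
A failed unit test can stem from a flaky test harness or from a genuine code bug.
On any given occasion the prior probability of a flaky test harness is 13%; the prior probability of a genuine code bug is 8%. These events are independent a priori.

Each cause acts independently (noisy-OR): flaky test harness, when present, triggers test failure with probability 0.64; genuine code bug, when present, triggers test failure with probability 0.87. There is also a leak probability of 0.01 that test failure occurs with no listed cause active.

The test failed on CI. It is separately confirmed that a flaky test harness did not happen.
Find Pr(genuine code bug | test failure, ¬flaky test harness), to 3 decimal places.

Under noisy-OR, P(test failure | causes) = 1 − (1−0.01)·∏(1−qᵢ) over the active causes.
Numerator (weight on configurations with genuine code bug): 0.8713×0.08 = 0.069704
The normalizing constant is 0.01×0.92 + 0.8713×0.08 = 0.078904
P(genuine code bug | test failure, ¬flaky test harness) = 0.069704/0.078904 ≈ 0.883

Pr(genuine code bug | test failure, ¬flaky test harness) ≈ 0.883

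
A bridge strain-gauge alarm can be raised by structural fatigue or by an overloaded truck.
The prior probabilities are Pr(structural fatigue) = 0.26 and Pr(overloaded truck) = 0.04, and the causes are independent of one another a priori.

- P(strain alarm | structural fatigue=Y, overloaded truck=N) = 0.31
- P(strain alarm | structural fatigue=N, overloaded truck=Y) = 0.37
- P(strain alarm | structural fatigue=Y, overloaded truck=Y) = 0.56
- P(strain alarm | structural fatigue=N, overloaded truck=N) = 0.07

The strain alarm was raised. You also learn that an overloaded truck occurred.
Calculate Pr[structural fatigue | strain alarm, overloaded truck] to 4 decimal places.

P(strain alarm | overloaded truck) = 0.37×0.74 + 0.56×0.26 = 0.273800 + 0.145600 = 0.419400
Restricting to configurations with structural fatigue present: 0.56×0.26 = 0.145600.
Hence the posterior is 0.145600/0.419400 ≈ 0.3472.

Pr[structural fatigue | strain alarm, overloaded truck] ≈ 0.3472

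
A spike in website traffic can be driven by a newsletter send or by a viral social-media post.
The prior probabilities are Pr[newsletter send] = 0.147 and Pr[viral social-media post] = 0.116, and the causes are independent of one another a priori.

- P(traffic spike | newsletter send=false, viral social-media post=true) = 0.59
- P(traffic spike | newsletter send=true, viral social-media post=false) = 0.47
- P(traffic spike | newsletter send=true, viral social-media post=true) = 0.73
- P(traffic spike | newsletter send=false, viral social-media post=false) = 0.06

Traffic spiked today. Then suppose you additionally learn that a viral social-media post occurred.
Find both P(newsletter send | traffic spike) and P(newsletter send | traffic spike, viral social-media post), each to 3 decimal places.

P(traffic spike) = 0.06×0.853×0.884 + 0.59×0.853×0.116 + 0.47×0.147×0.884 + 0.73×0.147×0.116 = 0.045243 + 0.058379 + 0.061076 + 0.012448 = 0.177146
Of this, 0.073524 comes from 0.061076 + 0.012448 (the newsletter send=true cases).
Hence the posterior is 0.073524/0.177146 ≈ 0.415.

Now also conditioning on viral social-media post=true:
P(traffic spike | viral social-media post) = 0.59*0.853 + 0.73*0.147 = 0.503270 + 0.107310 = 0.610580
The newsletter send-present share is 0.73*0.147 = 0.107310.
Hence the posterior is 0.107310/0.610580 ≈ 0.176.
— viral social-media post explains away the evidence for newsletter send.

P(newsletter send | traffic spike) ≈ 0.415; P(newsletter send | traffic spike, viral social-media post) ≈ 0.176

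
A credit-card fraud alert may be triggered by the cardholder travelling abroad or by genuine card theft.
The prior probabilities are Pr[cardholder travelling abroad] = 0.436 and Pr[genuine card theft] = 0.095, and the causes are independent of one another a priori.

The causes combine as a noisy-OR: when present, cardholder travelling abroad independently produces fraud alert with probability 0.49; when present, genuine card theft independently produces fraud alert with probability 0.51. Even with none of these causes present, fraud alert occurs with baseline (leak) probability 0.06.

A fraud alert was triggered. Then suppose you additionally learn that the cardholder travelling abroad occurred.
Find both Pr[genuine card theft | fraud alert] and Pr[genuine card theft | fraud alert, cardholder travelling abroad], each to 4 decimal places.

Pr[genuine card theft | fraud alert] ≈ 0.2043; Pr[genuine card theft | fraud alert, cardholder travelling abroad] ≈ 0.1337

Under noisy-OR, P(fraud alert | causes) = 1 − (1−0.06)·∏(1−qᵢ) over the active causes.
P(fraud alert) = 0.06×0.564×0.905 + 0.5394×0.564×0.095 + 0.5206×0.436×0.905 + 0.765094×0.436×0.095 = 0.030625 + 0.028901 + 0.205418 + 0.031690 = 0.296634
Of this, 0.060591 comes from 0.028901 + 0.031690 (the genuine card theft=true cases).
So P(genuine card theft | fraud alert) = 0.060591/0.296634 ≈ 0.2043.

Now also conditioning on cardholder travelling abroad=true:
P(fraud alert | cardholder travelling abroad) = 0.5206*0.905 + 0.765094*0.095 = 0.471143 + 0.072684 = 0.543827
The genuine card theft-present share is 0.765094*0.095 = 0.072684.
Hence the posterior is 0.072684/0.543827 ≈ 0.1337.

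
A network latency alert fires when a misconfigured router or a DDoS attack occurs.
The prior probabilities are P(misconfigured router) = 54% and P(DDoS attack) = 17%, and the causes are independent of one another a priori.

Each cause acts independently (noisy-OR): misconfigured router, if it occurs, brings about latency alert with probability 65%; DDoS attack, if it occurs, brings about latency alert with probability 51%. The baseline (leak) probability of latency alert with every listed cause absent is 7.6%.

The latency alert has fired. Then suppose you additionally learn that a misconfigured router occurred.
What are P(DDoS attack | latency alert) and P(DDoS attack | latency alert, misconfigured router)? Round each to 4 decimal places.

Under noisy-OR, P(latency alert | causes) = 1 − (1−0.076)·∏(1−qᵢ) over the active causes.
By total probability over the 4 (misconfigured router, DDoS attack) configurations:
  P(latency alert) = 0.076*0.46*0.83 + 0.54724*0.46*0.17 + 0.6766*0.54*0.83 + 0.841534*0.54*0.17
        = 0.029017 + 0.042794 + 0.303252 + 0.077253 = 0.452316
Keeping only the DDoS attack-present terms gives 0.120047, so
  P(DDoS attack | latency alert) = 0.120047 / 0.452316 ≈ 0.2654

Now condition on the additional information:
Enumerate both values of DDoS attack and weight by the priors:
  P(latency alert | misconfigured router) = 0.6766·0.83 + 0.841534·0.17
        = 0.561578 + 0.143061 = 0.704639
Configurations with DDoS attack contribute 0.143061, so
  P(DDoS attack | latency alert, misconfigured router) = 0.143061 / 0.704639 ≈ 0.2030

P(DDoS attack | latency alert) ≈ 0.2654; P(DDoS attack | latency alert, misconfigured router) ≈ 0.2030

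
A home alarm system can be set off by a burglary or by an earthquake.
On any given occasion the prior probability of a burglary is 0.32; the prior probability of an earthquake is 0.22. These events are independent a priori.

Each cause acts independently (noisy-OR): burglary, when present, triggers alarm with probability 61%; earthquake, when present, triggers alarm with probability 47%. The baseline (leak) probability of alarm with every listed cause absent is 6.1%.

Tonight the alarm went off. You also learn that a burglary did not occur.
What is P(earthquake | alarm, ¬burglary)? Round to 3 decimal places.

P(earthquake | alarm, ¬burglary) ≈ 0.699

Under noisy-OR, P(alarm | causes) = 1 − (1−0.061)·∏(1−qᵢ) over the active causes.
Weight on earthquake=true, given the evidence: 0.50233×0.22 = 0.110513
Normalizer over all consistent configurations: 0.061×0.78 + 0.50233×0.22 = 0.158093
P(earthquake | alarm, ¬burglary) = 0.110513/0.158093 ≈ 0.699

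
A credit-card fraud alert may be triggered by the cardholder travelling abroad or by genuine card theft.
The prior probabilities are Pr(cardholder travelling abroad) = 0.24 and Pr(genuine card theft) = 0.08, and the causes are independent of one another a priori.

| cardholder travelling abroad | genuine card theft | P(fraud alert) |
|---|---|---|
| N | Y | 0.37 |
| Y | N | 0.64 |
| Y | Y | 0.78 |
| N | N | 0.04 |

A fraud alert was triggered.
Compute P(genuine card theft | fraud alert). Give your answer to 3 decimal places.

P(genuine card theft | fraud alert) ≈ 0.181

By total probability over the 4 (cardholder travelling abroad, genuine card theft) configurations:
  P(fraud alert) = 0.04×0.76×0.92 + 0.37×0.76×0.08 + 0.64×0.24×0.92 + 0.78×0.24×0.08
        = 0.027968 + 0.022496 + 0.141312 + 0.014976 = 0.206752
Configurations with genuine card theft contribute 0.037472, so
  P(genuine card theft | fraud alert) = 0.037472 / 0.206752 ≈ 0.181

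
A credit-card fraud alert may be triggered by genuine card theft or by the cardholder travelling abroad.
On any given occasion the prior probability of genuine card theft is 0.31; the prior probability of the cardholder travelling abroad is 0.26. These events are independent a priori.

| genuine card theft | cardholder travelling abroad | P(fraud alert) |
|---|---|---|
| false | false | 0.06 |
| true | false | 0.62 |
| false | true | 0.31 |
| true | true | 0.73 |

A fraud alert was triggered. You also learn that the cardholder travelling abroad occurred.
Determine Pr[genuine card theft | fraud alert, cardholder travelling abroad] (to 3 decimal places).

Pr[genuine card theft | fraud alert, cardholder travelling abroad] ≈ 0.514

Numerator (weight on configurations with genuine card theft): 0.73×0.31 = 0.226300
Denominator P(fraud alert | cardholder travelling abroad): 0.31×0.69 + 0.73×0.31 = 0.440200
Posterior = 0.226300 / 0.440200 ≈ 0.514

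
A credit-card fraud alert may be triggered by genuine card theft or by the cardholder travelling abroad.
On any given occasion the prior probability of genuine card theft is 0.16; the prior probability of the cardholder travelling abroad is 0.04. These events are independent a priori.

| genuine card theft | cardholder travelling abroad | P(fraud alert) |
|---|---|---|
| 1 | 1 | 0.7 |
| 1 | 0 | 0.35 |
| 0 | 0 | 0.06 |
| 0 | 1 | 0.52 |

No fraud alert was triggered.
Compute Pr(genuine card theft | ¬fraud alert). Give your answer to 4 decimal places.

Enumerate the 4 (genuine card theft, cardholder travelling abroad) configurations and weight by the priors:
  P(¬fraud alert) = 0.94*0.84*0.96 + 0.48*0.84*0.04 + 0.65*0.16*0.96 + 0.3*0.16*0.04
        = 0.758016 + 0.016128 + 0.099840 + 0.001920 = 0.875904
Keeping only the genuine card theft-present terms gives 0.101760, so
  P(genuine card theft | ¬fraud alert) = 0.101760 / 0.875904 ≈ 0.1162

Pr(genuine card theft | ¬fraud alert) ≈ 0.1162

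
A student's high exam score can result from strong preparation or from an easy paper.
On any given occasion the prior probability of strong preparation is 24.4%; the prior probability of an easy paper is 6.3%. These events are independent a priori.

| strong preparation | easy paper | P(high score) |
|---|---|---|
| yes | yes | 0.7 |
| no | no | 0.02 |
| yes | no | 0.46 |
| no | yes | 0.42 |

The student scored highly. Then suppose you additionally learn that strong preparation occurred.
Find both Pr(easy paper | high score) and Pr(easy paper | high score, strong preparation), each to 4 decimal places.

Pr(easy paper | high score) ≈ 0.2050; Pr(easy paper | high score, strong preparation) ≈ 0.0928

P(high score) = 0.02*0.756*0.937 + 0.42*0.756*0.063 + 0.46*0.244*0.937 + 0.7*0.244*0.063 = 0.014167 + 0.020004 + 0.105169 + 0.010760 = 0.150100
Restricting to configurations with easy paper present: 0.020004 + 0.010760 = 0.030764.
Hence the posterior is 0.030764/0.150100 ≈ 0.2050.

Now also conditioning on strong preparation=true:
Sum P(high score|·) weighted by the priors over both values of easy paper:
  P(high score | strong preparation) = 0.46*0.937 + 0.7*0.063
        = 0.431020 + 0.044100 = 0.475120
Configurations with easy paper contribute 0.044100, so
  P(easy paper | high score, strong preparation) = 0.044100 / 0.475120 ≈ 0.0928
This is intercausal reasoning (explaining away): once strong preparation accounts for the high score, easy paper becomes less likely.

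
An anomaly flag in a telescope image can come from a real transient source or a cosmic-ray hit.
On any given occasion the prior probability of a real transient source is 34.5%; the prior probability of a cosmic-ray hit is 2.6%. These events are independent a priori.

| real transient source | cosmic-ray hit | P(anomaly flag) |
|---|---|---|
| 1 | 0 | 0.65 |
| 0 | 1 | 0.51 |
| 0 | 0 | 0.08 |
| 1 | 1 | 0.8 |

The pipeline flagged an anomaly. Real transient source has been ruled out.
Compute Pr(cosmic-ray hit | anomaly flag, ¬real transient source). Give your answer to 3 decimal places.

Numerator (weight on configurations with cosmic-ray hit): 0.51*0.026 = 0.013260
Normalizer over all consistent configurations: 0.08*0.974 + 0.51*0.026 = 0.091180
Posterior = 0.013260 / 0.091180 ≈ 0.145

Pr(cosmic-ray hit | anomaly flag, ¬real transient source) ≈ 0.145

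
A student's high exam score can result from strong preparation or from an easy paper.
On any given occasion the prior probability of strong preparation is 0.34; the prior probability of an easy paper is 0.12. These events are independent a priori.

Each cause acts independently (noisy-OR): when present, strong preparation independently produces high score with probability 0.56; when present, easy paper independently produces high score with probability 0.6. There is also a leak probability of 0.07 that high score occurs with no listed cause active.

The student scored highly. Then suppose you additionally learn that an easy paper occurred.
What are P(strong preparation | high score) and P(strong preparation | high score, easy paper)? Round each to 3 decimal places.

Under noisy-OR, P(high score | causes) = 1 − (1−0.07)·∏(1−qᵢ) over the active causes.
P(high score) = 0.07*0.66*0.88 + 0.628*0.66*0.12 + 0.5908*0.34*0.88 + 0.83632*0.34*0.12 = 0.040656 + 0.049738 + 0.176767 + 0.034122 = 0.301283
The strong preparation-present share is 0.176767 + 0.034122 = 0.210889.
So P(strong preparation | high score) = 0.210889/0.301283 ≈ 0.700.

Now condition on the additional information:
Sum P(high score|·) weighted by the priors over both values of strong preparation:
  P(high score | easy paper) = 0.628·0.66 + 0.83632·0.34
        = 0.414480 + 0.284349 = 0.698829
Keeping only the strong preparation-present terms gives 0.284349, so
  P(strong preparation | high score, easy paper) = 0.284349 / 0.698829 ≈ 0.407

P(strong preparation | high score) ≈ 0.700; P(strong preparation | high score, easy paper) ≈ 0.407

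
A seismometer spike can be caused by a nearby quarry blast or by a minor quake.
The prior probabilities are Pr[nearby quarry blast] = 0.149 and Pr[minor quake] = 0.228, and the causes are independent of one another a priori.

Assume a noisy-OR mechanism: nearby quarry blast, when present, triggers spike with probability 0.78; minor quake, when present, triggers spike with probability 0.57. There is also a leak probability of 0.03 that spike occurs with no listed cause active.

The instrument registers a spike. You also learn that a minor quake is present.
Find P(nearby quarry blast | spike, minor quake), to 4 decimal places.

Under noisy-OR, P(spike | causes) = 1 − (1−0.03)·∏(1−qᵢ) over the active causes.
For the numerator, keep only nearby quarry blast=true terms: 0.908238×0.149 = 0.135327
Normalizer over all consistent configurations: 0.5829×0.851 + 0.908238×0.149 = 0.631375
P(nearby quarry blast | spike, minor quake) = 0.135327/0.631375 ≈ 0.2143

P(nearby quarry blast | spike, minor quake) ≈ 0.2143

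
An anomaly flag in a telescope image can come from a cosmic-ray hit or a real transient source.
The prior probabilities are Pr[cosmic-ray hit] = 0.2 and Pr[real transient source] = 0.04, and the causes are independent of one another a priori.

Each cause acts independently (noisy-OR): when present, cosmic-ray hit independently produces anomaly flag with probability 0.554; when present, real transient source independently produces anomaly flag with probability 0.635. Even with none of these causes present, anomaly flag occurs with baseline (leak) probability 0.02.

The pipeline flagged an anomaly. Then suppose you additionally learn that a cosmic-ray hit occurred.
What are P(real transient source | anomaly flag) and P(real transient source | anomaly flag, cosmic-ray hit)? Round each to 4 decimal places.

P(real transient source | anomaly flag) ≈ 0.1810; P(real transient source | anomaly flag, cosmic-ray hit) ≈ 0.0586

Under noisy-OR, P(anomaly flag | causes) = 1 − (1−0.02)·∏(1−qᵢ) over the active causes.
By total probability over the 4 (cosmic-ray hit, real transient source) configurations:
  P(anomaly flag) = 0.02*0.8*0.96 + 0.6423*0.8*0.04 + 0.56292*0.2*0.96 + 0.840466*0.2*0.04
        = 0.015360 + 0.020554 + 0.108081 + 0.006724 = 0.150719
The terms with real transient source present sum to 0.027278, so
  P(real transient source | anomaly flag) = 0.027278 / 0.150719 ≈ 0.1810

Now also conditioning on cosmic-ray hit=true:
By total probability over both values of real transient source:
  P(anomaly flag | cosmic-ray hit) = 0.56292*0.96 + 0.840466*0.04
        = 0.540403 + 0.033619 = 0.574022
Keeping only the real transient source-present terms gives 0.033619, so
  P(real transient source | anomaly flag, cosmic-ray hit) = 0.033619 / 0.574022 ≈ 0.0586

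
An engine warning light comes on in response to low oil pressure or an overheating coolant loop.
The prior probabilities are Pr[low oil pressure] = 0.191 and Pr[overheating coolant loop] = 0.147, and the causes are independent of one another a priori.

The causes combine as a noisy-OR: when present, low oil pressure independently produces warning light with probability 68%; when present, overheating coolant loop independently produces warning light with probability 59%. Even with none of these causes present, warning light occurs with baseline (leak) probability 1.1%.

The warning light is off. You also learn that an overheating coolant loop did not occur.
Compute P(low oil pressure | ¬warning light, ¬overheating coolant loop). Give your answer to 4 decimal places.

P(low oil pressure | ¬warning light, ¬overheating coolant loop) ≈ 0.0702

Under noisy-OR, P(warning light | causes) = 1 − (1−0.011)·∏(1−qᵢ) over the active causes.
Weight on low oil pressure=true, given the evidence: 0.31648·0.191 = 0.060448
Denominator P(¬warning light | ¬overheating coolant loop): 0.989·0.809 + 0.31648·0.191 = 0.860549
Posterior = 0.060448 / 0.860549 ≈ 0.0702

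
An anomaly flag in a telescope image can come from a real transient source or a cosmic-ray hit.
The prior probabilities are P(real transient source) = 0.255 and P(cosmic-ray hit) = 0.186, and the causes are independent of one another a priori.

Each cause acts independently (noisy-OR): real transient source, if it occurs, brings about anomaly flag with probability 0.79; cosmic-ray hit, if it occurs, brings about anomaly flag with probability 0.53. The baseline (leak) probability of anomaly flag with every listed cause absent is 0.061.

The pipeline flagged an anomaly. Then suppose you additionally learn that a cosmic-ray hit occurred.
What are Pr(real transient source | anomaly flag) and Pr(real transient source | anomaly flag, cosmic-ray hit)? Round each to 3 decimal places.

Under noisy-OR, P(anomaly flag | causes) = 1 − (1−0.061)·∏(1−qᵢ) over the active causes.
Weight on real transient source=true, given the evidence: 0.166639 + 0.043034 = 0.209673
Normalizer over all consistent configurations: 0.061×0.745×0.814 + 0.55867×0.745×0.186 + 0.80281×0.255×0.814 + 0.907321×0.255×0.186 = 0.324080
P(real transient source | anomaly flag) = 0.209673/0.324080 ≈ 0.647

Now condition on the additional information:
Numerator (weight on configurations with real transient source): 0.907321×0.255 = 0.231367
Normalizer over all consistent configurations: 0.55867×0.745 + 0.907321×0.255 = 0.647576
P(real transient source | anomaly flag, cosmic-ray hit) = 0.231367/0.647576 ≈ 0.357
This is intercausal reasoning (explaining away): once cosmic-ray hit accounts for the anomaly flag, real transient source becomes less likely.

Pr(real transient source | anomaly flag) ≈ 0.647; Pr(real transient source | anomaly flag, cosmic-ray hit) ≈ 0.357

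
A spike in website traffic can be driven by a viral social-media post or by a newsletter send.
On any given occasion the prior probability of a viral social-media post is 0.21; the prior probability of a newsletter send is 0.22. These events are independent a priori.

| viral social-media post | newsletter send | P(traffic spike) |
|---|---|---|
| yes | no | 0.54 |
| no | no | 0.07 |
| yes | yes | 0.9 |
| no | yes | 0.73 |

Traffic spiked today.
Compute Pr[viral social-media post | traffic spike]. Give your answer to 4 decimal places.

Pr[viral social-media post | traffic spike] ≈ 0.4334

P(traffic spike) = 0.07·0.79·0.78 + 0.73·0.79·0.22 + 0.54·0.21·0.78 + 0.9·0.21·0.22 = 0.043134 + 0.126874 + 0.088452 + 0.041580 = 0.300040
Restricting to configurations with viral social-media post present: 0.088452 + 0.041580 = 0.130032.
P(viral social-media post | traffic spike) = 0.130032 / 0.300040 ≈ 0.4334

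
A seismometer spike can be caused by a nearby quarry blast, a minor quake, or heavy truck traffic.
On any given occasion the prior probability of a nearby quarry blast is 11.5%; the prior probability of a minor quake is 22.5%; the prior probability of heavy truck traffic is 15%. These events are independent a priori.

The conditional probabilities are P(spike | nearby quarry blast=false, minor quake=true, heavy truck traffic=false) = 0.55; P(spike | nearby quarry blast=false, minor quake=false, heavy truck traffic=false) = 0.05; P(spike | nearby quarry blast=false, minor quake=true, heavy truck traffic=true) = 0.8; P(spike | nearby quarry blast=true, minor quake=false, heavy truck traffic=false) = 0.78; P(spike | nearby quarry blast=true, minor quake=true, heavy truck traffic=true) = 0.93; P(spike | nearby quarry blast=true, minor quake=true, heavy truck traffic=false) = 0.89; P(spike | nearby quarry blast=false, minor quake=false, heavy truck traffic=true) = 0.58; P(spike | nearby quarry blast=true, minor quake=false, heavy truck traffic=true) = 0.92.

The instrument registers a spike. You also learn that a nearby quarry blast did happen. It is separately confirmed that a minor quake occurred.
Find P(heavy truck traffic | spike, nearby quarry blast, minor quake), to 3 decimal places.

P(heavy truck traffic | spike, nearby quarry blast, minor quake) ≈ 0.156

Enumerate both values of heavy truck traffic and weight by the priors:
  P(spike | nearby quarry blast, minor quake) = 0.89·0.85 + 0.93·0.15
        = 0.756500 + 0.139500 = 0.896000
Configurations with heavy truck traffic contribute 0.139500, so
  P(heavy truck traffic | spike, nearby quarry blast, minor quake) = 0.139500 / 0.896000 ≈ 0.156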